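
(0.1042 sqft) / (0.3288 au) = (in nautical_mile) 1.063e-16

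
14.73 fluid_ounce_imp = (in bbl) 0.002632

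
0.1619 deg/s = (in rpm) 0.02698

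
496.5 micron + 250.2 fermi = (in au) 3.319e-15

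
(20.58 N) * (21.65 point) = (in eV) 9.811e+17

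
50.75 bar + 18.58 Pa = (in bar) 50.75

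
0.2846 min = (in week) 2.823e-05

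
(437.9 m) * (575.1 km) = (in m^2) 2.518e+08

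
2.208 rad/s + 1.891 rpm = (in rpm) 22.98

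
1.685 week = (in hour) 283.1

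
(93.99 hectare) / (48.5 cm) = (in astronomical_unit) 1.295e-05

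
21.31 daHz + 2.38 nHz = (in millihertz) 2.131e+05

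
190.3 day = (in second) 1.644e+07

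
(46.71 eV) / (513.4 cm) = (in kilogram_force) 1.486e-19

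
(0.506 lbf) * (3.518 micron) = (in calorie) 1.893e-06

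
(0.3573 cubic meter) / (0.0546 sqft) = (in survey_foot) 231.1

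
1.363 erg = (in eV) 8.507e+11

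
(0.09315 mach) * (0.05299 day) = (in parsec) 4.706e-12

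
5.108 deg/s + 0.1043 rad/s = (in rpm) 1.847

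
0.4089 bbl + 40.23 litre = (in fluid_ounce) 3559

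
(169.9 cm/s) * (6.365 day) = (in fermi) 9.343e+20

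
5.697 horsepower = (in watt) 4248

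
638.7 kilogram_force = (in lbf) 1408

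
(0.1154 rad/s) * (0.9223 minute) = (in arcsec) 1.317e+06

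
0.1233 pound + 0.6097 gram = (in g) 56.54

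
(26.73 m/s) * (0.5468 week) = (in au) 5.909e-05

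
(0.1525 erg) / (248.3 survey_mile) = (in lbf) 8.579e-15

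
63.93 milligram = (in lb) 0.0001409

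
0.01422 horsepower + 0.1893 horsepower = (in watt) 151.8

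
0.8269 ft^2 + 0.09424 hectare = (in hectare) 0.09425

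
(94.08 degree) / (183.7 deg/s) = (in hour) 0.0001423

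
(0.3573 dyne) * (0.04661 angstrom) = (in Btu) 1.578e-20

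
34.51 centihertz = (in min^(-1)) 20.71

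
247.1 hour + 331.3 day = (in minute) 4.919e+05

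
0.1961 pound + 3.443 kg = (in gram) 3532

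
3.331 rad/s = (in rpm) 31.81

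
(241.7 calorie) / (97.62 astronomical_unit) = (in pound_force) 1.557e-11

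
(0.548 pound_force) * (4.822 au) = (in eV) 1.098e+31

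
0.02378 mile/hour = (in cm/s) 1.063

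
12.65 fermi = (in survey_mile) 7.86e-18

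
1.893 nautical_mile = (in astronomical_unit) 2.344e-08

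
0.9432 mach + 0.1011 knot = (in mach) 0.9434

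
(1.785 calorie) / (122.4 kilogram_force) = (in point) 17.64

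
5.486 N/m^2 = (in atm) 5.414e-05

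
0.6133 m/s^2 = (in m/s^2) 0.6133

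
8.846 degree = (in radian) 0.1544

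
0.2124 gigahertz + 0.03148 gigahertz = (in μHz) 2.439e+14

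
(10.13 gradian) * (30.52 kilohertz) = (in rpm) 4.638e+04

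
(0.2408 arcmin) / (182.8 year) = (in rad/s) 1.215e-14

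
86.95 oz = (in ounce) 86.95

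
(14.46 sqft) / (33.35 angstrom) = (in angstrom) 4.028e+18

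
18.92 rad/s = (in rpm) 180.7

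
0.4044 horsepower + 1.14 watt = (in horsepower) 0.4059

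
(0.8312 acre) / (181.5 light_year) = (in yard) 2.142e-15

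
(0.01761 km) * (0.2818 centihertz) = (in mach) 0.0001457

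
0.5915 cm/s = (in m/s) 0.005915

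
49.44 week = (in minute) 4.984e+05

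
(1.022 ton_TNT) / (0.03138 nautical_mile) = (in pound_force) 1.654e+07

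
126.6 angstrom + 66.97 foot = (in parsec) 6.615e-16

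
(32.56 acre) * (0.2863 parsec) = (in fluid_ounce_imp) 4.097e+25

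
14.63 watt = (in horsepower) 0.01962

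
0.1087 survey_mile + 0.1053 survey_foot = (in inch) 6889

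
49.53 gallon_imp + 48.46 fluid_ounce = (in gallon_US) 59.86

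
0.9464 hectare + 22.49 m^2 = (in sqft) 1.021e+05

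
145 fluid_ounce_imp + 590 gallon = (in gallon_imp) 492.2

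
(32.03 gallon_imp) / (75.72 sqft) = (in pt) 58.68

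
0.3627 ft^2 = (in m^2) 0.0337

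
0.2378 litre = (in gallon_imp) 0.05231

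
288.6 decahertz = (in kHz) 2.886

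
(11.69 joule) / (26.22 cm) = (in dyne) 4.458e+06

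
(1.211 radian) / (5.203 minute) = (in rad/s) 0.003879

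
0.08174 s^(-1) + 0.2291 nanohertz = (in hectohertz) 0.0008174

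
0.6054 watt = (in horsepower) 0.0008119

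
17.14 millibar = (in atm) 0.01692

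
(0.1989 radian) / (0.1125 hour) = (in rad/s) 0.0004911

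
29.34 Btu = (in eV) 1.932e+23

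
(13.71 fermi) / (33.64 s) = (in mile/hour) 9.117e-16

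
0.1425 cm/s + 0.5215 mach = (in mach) 0.5215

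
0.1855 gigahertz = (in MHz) 185.5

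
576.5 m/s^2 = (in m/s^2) 576.5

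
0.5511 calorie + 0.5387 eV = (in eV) 1.439e+19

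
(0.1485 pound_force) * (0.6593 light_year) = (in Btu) 3.905e+12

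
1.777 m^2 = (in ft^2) 19.13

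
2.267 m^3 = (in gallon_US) 598.9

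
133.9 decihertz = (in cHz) 1339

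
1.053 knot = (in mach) 0.001591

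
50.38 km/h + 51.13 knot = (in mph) 90.14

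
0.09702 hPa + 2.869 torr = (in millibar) 3.922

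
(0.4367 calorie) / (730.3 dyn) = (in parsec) 8.108e-15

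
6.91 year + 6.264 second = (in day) 2522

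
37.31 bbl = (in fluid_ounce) 2.006e+05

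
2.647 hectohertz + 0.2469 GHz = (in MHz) 246.9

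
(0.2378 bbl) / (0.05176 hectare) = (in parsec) 2.367e-21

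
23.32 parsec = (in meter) 7.196e+17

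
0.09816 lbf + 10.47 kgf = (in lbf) 23.18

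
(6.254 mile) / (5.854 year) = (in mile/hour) 0.000122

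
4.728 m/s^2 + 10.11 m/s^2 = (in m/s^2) 14.84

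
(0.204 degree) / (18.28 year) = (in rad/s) 6.176e-12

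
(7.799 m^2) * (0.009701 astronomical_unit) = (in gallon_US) 2.99e+12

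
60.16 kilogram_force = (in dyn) 5.9e+07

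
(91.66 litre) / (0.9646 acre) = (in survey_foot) 7.704e-05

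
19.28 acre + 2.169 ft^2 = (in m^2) 7.802e+04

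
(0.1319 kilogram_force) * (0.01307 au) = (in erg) 2.529e+16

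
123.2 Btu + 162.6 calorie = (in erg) 1.307e+12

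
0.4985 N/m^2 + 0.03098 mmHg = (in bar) 4.629e-05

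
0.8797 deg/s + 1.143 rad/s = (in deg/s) 66.37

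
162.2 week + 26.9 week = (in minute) 1.906e+06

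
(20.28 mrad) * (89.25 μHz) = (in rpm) 1.728e-05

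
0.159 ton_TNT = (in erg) 6.653e+15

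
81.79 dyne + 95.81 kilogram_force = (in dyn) 9.396e+07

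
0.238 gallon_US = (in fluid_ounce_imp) 31.71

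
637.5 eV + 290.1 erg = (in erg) 290.1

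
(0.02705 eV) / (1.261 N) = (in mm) 3.437e-18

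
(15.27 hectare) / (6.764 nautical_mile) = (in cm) 1219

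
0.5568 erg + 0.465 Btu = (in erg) 4.906e+09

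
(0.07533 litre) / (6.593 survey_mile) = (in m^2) 7.1e-09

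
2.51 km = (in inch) 9.882e+04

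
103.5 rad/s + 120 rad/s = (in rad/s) 223.5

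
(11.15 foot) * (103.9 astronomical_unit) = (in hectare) 5.282e+09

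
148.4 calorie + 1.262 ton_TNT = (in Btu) 5.005e+06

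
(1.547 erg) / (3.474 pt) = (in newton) 0.0001262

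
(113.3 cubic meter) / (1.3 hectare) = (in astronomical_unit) 5.826e-14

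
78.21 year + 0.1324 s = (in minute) 4.111e+07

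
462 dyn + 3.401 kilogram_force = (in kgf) 3.401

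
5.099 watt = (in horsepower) 0.006838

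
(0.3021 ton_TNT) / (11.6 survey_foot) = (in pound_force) 8.037e+07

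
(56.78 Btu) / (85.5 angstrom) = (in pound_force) 1.575e+12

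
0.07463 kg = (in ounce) 2.632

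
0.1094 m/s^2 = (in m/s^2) 0.1094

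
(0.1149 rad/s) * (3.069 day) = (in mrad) 3.047e+07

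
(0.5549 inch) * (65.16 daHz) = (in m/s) 9.184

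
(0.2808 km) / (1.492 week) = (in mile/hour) 0.0006961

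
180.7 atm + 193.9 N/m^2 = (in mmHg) 1.373e+05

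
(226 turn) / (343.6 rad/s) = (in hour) 0.001148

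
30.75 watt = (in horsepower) 0.04124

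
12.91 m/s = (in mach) 0.03791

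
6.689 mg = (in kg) 6.689e-06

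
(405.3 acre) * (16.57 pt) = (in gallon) 2.533e+06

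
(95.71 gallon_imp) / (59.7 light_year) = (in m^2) 7.704e-19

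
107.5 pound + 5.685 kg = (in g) 5.445e+04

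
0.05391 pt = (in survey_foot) 6.24e-05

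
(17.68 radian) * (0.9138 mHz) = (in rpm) 0.1543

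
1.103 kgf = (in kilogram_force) 1.103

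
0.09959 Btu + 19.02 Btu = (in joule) 2.017e+04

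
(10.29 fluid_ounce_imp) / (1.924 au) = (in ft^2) 1.093e-14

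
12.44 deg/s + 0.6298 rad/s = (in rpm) 8.087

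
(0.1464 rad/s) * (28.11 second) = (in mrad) 4115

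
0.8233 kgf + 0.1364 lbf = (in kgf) 0.8852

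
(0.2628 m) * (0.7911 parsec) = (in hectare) 6.415e+11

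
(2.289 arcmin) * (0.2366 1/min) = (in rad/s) 2.626e-06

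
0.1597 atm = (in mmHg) 121.4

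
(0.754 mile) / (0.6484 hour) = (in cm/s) 51.98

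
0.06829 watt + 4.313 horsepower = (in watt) 3216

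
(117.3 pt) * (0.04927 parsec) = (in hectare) 6.291e+09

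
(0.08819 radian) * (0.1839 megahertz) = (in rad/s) 1.622e+04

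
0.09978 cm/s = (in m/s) 0.0009978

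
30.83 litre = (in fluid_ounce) 1042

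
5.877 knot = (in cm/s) 302.3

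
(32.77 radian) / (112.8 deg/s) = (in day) 0.0001927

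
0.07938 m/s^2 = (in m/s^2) 0.07938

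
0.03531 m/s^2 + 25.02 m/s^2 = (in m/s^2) 25.06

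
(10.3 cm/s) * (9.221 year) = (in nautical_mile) 1.617e+04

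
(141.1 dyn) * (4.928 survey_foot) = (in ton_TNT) 5.065e-13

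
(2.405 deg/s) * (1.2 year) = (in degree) 9.101e+07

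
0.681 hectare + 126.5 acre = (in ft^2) 5.584e+06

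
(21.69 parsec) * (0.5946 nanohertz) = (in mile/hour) 8.902e+08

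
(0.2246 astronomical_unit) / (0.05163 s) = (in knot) 1.265e+12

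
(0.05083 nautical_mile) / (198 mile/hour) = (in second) 1.064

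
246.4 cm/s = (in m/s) 2.464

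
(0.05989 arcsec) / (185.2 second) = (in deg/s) 8.983e-08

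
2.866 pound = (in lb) 2.866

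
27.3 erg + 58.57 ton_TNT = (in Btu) 2.323e+08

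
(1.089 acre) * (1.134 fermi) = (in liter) 4.998e-09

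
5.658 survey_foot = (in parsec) 5.589e-17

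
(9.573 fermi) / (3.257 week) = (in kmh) 1.75e-20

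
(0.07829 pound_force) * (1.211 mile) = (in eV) 4.236e+21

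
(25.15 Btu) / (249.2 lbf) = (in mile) 0.01487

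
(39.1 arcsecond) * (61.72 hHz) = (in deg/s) 67.03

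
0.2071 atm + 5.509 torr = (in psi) 3.15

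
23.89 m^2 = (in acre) 0.005903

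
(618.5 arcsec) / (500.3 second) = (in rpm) 5.723e-05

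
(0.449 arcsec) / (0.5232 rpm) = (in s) 3.973e-05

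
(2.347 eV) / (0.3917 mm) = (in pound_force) 2.158e-16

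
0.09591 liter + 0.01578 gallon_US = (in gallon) 0.04112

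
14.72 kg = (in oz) 519.2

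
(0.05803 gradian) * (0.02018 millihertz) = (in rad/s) 1.839e-08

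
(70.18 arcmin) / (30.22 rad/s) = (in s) 0.0006755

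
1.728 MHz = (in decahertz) 1.728e+05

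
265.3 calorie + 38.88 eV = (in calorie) 265.3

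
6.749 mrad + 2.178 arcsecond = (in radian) 0.00676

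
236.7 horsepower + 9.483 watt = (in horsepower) 236.7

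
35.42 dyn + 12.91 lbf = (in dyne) 5.743e+06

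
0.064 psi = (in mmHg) 3.31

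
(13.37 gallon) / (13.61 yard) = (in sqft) 0.04377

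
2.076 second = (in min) 0.0346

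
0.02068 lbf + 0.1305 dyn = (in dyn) 9199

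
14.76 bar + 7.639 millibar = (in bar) 14.77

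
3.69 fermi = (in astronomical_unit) 2.467e-26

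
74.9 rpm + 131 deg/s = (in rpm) 96.73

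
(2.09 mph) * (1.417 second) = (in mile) 0.0008226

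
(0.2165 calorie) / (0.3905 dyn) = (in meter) 2.32e+05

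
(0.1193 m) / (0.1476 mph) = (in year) 5.733e-08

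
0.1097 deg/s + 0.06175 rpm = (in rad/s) 0.008381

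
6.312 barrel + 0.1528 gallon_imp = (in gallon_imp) 220.9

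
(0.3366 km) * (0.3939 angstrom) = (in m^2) 1.326e-08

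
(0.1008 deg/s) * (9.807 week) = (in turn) 1661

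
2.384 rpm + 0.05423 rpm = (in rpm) 2.438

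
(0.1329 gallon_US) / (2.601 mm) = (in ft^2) 2.082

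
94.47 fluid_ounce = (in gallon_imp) 0.6146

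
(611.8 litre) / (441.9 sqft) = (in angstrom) 1.49e+08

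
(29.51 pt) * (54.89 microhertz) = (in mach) 1.678e-09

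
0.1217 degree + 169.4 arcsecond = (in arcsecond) 607.5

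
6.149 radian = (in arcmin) 2.114e+04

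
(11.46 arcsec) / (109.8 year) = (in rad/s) 1.605e-14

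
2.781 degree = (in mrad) 48.54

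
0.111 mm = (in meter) 0.000111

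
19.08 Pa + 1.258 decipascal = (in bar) 0.0001921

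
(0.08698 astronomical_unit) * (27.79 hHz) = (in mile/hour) 8.089e+13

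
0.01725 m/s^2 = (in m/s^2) 0.01725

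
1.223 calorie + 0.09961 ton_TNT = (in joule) 4.168e+08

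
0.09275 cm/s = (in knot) 0.001803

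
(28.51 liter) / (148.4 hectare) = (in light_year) 2.031e-24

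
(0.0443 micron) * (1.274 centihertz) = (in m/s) 5.644e-10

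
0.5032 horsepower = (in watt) 375.2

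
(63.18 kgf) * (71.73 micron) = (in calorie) 0.01062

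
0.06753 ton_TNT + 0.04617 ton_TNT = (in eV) 2.969e+27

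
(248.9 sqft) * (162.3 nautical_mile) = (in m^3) 6.95e+06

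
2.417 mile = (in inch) 1.531e+05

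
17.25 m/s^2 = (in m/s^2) 17.25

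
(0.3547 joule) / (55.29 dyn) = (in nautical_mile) 0.3464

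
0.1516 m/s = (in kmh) 0.5458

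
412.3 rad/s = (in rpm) 3937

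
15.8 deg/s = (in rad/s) 0.2758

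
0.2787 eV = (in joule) 4.465e-20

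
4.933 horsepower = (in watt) 3679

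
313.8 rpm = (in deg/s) 1883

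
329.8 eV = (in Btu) 5.008e-20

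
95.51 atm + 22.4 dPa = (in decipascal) 9.678e+07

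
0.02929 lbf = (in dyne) 1.303e+04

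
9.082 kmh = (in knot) 4.904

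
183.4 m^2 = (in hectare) 0.01834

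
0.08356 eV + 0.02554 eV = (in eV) 0.1091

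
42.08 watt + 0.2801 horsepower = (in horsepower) 0.3365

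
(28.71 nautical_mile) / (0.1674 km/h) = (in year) 0.03626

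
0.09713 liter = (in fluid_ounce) 3.284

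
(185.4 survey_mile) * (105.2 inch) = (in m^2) 7.973e+05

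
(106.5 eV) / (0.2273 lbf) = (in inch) 6.644e-16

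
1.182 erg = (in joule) 1.182e-07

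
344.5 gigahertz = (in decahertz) 3.445e+10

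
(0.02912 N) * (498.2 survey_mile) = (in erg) 2.335e+11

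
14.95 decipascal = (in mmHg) 0.01121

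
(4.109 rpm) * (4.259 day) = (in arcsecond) 3.266e+10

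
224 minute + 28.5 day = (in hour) 687.7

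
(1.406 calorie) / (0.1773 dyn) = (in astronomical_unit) 2.218e-05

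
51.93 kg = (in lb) 114.5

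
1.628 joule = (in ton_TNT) 3.891e-10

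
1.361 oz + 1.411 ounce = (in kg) 0.07858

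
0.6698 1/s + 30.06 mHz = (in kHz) 0.0006999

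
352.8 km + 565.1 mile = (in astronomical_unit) 8.438e-06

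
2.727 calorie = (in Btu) 0.01081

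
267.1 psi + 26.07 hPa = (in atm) 18.2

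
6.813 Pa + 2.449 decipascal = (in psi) 0.001024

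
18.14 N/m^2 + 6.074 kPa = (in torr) 45.69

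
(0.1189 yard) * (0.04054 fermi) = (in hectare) 4.408e-22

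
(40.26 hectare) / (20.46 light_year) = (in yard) 2.275e-12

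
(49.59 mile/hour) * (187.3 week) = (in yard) 2.746e+09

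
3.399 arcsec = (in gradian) 0.001049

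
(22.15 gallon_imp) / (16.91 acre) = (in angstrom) 1.471e+04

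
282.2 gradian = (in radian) 4.433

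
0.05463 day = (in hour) 1.311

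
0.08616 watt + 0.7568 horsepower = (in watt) 564.4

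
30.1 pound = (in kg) 13.65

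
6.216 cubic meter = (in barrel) 39.1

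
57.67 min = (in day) 0.04005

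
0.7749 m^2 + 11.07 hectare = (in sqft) 1.192e+06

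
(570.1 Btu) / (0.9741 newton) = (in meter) 6.175e+05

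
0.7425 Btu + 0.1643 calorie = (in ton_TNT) 1.874e-07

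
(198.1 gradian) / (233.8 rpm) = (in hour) 3.53e-05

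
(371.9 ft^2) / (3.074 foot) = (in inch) 1452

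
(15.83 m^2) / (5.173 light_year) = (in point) 9.169e-13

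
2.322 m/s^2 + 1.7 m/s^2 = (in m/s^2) 4.022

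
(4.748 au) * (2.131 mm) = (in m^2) 1.514e+09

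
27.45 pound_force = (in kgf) 12.45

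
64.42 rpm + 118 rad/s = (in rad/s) 124.7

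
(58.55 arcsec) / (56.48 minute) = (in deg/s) 4.799e-06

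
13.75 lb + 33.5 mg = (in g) 6237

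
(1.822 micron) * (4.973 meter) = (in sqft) 9.753e-05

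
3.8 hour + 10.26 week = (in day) 71.98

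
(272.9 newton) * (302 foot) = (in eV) 1.568e+23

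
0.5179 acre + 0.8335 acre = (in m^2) 5469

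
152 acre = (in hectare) 61.51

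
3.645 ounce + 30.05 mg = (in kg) 0.1034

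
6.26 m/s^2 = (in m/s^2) 6.26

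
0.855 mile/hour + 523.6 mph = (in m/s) 234.5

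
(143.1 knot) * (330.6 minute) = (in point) 4.139e+09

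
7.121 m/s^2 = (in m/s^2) 7.121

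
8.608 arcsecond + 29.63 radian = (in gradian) 1886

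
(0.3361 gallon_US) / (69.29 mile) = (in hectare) 1.141e-12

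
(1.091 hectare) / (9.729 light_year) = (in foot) 3.889e-13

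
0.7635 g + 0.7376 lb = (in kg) 0.3353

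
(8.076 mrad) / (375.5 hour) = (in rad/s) 5.974e-09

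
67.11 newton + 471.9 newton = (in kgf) 54.96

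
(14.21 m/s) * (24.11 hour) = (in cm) 1.233e+08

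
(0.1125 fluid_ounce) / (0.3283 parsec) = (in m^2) 3.284e-22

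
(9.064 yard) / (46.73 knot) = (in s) 0.3448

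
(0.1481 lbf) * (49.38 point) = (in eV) 7.163e+16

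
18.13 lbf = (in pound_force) 18.13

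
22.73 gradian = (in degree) 20.46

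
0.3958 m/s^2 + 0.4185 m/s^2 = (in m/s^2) 0.8143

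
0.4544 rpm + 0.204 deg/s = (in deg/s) 2.93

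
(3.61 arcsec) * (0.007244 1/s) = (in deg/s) 7.264e-06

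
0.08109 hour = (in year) 9.257e-06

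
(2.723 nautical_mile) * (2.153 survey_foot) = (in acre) 0.8178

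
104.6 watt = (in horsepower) 0.1403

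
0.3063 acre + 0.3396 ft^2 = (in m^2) 1240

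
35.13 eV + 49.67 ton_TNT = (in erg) 2.078e+18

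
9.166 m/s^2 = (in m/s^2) 9.166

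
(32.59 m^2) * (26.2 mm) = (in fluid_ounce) 2.887e+04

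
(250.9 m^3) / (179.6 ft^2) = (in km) 0.01504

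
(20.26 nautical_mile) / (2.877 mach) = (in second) 38.3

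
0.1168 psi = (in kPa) 0.8053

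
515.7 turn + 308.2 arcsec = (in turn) 515.7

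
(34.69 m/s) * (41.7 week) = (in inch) 3.444e+10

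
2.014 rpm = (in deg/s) 12.08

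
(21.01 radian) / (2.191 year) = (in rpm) 2.904e-06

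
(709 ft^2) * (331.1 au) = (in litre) 3.263e+18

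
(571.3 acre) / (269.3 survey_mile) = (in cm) 533.5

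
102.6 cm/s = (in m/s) 1.026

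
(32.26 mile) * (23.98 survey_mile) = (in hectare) 2.004e+05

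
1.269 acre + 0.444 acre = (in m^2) 6932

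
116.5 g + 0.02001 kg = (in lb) 0.301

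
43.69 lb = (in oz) 699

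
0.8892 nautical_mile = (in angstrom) 1.647e+13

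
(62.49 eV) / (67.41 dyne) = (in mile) 9.229e-18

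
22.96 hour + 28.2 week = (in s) 1.714e+07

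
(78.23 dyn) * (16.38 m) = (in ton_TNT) 3.063e-12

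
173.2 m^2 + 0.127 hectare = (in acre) 0.3566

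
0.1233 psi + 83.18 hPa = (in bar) 0.09168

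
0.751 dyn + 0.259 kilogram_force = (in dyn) 2.54e+05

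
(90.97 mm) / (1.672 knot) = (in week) 1.749e-07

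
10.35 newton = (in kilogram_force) 1.055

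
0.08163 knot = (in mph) 0.09394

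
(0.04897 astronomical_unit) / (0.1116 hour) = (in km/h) 6.564e+07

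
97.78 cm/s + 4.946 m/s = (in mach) 0.0174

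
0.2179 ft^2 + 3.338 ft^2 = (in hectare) 3.304e-05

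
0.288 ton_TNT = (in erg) 1.205e+16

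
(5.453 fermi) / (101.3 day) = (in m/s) 6.23e-22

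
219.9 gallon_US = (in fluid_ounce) 2.815e+04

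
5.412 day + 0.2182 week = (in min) 9993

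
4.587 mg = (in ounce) 0.0001618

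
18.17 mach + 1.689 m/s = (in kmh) 2.228e+04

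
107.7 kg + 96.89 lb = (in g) 1.516e+05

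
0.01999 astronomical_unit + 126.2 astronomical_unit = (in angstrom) 1.888e+23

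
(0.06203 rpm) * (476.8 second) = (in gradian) 197.2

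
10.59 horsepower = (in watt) 7897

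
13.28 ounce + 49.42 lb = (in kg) 22.79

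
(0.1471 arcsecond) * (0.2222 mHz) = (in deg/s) 9.079e-09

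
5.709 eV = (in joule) 9.147e-19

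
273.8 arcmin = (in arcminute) 273.8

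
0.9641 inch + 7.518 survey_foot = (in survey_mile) 0.001439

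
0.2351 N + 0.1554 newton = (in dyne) 3.905e+04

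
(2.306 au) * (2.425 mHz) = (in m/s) 8.366e+08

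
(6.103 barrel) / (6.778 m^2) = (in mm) 143.2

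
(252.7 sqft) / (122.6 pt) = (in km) 0.5428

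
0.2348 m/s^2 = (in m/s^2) 0.2348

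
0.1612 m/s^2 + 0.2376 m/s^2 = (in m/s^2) 0.3988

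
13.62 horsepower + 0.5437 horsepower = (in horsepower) 14.16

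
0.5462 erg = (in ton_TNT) 1.305e-17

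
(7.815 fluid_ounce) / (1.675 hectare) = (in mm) 1.38e-05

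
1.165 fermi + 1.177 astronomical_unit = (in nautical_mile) 9.507e+07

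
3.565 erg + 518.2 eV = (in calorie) 8.521e-08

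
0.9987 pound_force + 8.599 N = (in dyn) 1.304e+06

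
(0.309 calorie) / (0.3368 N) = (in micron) 3.839e+06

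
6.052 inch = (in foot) 0.5043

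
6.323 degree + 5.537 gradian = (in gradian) 12.56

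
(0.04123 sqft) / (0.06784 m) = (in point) 160.1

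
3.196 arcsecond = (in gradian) 0.0009864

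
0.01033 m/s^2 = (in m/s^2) 0.01033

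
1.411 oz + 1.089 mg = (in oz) 1.411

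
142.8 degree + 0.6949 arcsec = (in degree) 142.8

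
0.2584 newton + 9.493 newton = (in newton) 9.751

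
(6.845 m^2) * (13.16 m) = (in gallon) 2.38e+04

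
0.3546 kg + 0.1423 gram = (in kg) 0.3547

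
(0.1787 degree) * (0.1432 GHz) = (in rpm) 4.265e+06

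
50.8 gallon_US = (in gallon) 50.8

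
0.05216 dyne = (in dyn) 0.05216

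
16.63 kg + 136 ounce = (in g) 2.049e+04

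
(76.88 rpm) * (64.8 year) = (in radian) 1.645e+10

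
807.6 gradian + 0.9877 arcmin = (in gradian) 807.6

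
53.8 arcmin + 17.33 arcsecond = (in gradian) 1.002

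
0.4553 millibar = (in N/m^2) 45.53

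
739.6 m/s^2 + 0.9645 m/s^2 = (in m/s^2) 740.6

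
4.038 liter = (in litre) 4.038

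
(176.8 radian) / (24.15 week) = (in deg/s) 0.0006935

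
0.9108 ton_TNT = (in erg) 3.811e+16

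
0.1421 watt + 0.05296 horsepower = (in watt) 39.63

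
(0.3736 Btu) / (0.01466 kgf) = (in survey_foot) 8995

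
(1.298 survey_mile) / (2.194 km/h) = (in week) 0.005667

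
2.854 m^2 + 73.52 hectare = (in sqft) 7.914e+06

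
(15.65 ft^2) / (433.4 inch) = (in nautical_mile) 7.131e-05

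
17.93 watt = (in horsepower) 0.02404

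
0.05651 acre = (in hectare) 0.02287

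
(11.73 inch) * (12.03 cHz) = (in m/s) 0.03584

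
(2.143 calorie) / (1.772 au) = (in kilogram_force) 3.449e-12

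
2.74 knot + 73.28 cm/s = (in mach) 0.006292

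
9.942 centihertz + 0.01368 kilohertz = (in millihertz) 1.378e+04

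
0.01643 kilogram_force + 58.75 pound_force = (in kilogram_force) 26.66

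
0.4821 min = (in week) 4.783e-05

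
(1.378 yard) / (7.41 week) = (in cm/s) 2.812e-05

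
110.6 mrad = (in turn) 0.0176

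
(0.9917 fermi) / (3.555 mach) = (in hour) 2.276e-22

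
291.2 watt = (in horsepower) 0.3905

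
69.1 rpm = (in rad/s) 7.236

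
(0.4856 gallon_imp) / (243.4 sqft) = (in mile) 6.066e-08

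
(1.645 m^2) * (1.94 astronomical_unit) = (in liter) 4.774e+14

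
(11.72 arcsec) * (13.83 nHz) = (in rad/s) 7.858e-13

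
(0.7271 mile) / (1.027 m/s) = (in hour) 0.3165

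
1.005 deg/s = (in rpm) 0.1675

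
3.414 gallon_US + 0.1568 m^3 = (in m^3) 0.1697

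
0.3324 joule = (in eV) 2.075e+18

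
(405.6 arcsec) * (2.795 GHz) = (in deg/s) 3.149e+08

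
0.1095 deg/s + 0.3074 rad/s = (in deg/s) 17.72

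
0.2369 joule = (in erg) 2.369e+06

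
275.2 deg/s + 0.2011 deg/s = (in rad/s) 4.807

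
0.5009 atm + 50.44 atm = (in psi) 748.6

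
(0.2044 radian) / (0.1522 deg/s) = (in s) 76.95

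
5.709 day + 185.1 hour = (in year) 0.03677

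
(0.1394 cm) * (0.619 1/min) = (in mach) 4.224e-08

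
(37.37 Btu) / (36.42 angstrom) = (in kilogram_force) 1.104e+12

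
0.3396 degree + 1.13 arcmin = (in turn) 0.0009956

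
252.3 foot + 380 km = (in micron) 3.801e+11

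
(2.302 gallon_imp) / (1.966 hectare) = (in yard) 5.821e-07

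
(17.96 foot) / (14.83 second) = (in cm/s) 36.91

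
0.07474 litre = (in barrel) 0.0004701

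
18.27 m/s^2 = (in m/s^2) 18.27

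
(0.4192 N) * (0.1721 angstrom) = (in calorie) 1.724e-12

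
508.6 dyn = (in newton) 0.005086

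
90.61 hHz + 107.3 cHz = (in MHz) 0.009062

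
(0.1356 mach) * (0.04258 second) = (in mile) 0.001222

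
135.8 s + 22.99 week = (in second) 1.39e+07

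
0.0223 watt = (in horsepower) 2.99e-05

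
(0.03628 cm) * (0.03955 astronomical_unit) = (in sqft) 2.311e+07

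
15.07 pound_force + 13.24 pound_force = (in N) 125.9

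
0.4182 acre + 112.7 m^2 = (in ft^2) 1.943e+04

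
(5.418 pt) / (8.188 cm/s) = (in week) 3.86e-08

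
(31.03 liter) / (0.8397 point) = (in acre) 0.02588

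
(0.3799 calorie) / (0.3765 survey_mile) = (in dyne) 262.3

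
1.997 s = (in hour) 0.0005547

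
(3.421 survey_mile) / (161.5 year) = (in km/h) 3.892e-06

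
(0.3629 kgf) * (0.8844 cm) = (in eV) 1.964e+17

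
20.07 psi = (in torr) 1038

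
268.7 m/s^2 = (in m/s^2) 268.7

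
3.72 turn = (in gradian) 1488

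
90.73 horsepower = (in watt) 6.766e+04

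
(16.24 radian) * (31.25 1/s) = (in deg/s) 2.908e+04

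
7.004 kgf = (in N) 68.69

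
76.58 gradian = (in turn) 0.1915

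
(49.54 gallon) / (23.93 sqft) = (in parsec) 2.734e-18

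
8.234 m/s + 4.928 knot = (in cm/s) 1077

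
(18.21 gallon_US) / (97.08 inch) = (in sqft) 0.3009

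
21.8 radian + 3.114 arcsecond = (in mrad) 2.18e+04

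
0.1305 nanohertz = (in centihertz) 1.305e-08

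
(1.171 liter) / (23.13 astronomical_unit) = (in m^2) 3.384e-16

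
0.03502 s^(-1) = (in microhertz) 3.502e+04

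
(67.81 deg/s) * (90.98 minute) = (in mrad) 6.461e+06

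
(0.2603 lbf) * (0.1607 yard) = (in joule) 0.1701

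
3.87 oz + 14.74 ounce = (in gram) 527.6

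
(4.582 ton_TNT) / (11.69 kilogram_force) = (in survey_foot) 5.487e+08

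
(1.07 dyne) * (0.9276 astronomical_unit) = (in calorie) 3.549e+05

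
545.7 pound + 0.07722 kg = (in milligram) 2.476e+08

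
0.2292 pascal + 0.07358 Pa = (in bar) 3.028e-06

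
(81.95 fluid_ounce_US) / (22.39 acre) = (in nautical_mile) 1.444e-11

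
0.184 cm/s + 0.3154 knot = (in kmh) 0.5907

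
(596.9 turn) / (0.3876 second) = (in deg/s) 5.544e+05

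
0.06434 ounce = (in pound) 0.004021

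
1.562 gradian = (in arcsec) 5061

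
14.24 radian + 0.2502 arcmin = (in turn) 2.266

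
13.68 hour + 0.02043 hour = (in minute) 822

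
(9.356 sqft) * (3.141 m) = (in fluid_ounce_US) 9.232e+04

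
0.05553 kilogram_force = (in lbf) 0.1224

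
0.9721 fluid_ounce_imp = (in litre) 0.02762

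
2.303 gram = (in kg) 0.002303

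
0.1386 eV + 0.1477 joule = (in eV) 9.219e+17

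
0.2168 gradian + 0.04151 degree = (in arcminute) 14.2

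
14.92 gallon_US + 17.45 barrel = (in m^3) 2.831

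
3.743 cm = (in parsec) 1.213e-18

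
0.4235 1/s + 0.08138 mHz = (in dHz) 4.236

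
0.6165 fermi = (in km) 6.165e-19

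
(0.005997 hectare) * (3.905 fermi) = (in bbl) 1.473e-12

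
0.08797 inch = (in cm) 0.2234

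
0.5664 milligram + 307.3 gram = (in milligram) 3.073e+05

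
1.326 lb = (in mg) 6.015e+05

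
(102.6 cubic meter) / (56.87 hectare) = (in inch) 0.007103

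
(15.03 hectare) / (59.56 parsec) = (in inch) 3.22e-12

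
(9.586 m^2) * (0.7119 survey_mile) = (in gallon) 2.901e+06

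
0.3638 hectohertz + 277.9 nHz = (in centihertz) 3638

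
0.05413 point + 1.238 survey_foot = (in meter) 0.3774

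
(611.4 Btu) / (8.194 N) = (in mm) 7.872e+07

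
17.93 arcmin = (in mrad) 5.216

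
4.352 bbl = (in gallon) 182.8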